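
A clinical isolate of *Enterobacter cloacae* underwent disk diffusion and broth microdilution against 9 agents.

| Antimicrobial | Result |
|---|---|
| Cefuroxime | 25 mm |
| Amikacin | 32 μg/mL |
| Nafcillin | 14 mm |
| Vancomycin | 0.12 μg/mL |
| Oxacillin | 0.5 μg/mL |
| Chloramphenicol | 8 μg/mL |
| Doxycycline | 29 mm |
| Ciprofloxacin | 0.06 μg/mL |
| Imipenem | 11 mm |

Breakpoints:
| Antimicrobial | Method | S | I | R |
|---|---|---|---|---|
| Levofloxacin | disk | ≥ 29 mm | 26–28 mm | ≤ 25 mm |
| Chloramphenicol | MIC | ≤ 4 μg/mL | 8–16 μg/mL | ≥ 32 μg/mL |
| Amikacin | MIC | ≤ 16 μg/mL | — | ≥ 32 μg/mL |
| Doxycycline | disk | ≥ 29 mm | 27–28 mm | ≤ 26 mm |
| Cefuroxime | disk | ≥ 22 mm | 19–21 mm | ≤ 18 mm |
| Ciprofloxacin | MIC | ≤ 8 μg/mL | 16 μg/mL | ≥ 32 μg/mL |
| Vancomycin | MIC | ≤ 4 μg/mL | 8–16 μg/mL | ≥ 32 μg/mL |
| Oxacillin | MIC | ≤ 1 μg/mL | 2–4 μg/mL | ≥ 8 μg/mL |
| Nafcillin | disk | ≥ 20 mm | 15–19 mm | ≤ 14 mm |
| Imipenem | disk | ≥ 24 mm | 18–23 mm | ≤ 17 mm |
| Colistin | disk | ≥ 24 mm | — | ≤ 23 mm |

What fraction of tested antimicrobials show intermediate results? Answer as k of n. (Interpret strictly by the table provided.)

1 of 9

Cefuroxime (25 mm) ≥ 22 mm → susceptible
Amikacin 32 μg/mL: ≥ 32 μg/mL → resistant
Nafcillin (14 mm) ≤ 14 mm ⇒ resistant
Vancomycin 0.12 μg/mL: ≤ 4 μg/mL ⇒ susceptible
Oxacillin (0.5 μg/mL) ≤ 1 μg/mL — susceptible
Chloramphenicol (8 μg/mL) in 8–16 μg/mL — I
Doxycycline 29 mm: ≥ 29 mm → susceptible
Ciprofloxacin: 0.06 μg/mL is ≤ 8 μg/mL → Susceptible
Imipenem: 11 mm is ≤ 17 mm → Resistant
Intermediate: 1/9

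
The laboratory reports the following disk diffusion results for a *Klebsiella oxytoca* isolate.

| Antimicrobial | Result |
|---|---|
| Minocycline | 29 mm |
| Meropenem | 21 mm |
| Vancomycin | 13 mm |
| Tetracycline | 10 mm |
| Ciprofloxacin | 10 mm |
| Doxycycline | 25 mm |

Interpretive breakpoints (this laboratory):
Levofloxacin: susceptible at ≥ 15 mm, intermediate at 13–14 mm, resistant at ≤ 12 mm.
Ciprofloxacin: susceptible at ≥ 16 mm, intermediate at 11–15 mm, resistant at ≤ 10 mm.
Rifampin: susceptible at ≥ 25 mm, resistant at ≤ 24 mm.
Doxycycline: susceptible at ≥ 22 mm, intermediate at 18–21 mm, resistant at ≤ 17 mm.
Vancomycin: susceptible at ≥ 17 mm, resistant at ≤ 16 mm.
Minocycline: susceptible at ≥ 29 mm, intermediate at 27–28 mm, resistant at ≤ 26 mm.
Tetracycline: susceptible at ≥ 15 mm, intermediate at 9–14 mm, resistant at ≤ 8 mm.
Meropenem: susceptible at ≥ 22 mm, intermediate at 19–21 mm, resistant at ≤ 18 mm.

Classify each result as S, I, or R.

S, I, R, I, R, S

Minocycline 29 mm: ≥ 29 mm — Susceptible
Meropenem: 21 mm is in 19–21 mm ⇒ I
Vancomycin (13 mm) ≤ 16 mm — Resistant
Tetracycline (10 mm) in 9–14 mm → I
Ciprofloxacin: 10 mm is ≤ 10 mm ⇒ Resistant
Doxycycline 25 mm: ≥ 22 mm ⇒ S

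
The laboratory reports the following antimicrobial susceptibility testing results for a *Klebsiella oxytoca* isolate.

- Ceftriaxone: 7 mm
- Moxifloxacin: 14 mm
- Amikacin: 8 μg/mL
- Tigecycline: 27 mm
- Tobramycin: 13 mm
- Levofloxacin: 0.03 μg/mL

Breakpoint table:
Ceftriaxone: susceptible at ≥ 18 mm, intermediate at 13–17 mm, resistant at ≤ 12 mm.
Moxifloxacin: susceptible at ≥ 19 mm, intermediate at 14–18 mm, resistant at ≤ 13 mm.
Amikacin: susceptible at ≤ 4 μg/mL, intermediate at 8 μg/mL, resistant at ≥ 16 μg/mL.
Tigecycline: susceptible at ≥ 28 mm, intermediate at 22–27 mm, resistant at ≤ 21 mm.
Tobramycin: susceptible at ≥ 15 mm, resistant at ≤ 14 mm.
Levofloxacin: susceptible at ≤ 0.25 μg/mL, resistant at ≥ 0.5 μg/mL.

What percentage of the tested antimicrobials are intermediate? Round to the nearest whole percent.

50%

Ceftriaxone (7 mm) ≤ 12 mm → resistant
Moxifloxacin 14 mm: in 14–18 mm — I
Amikacin 8 μg/mL: = 8 μg/mL — Intermediate
Tigecycline 27 mm: in 22–27 mm ⇒ intermediate
Tobramycin (13 mm) ≤ 14 mm → resistant
Levofloxacin: 0.03 μg/mL is ≤ 0.25 μg/mL — Susceptible
Intermediate: 3/6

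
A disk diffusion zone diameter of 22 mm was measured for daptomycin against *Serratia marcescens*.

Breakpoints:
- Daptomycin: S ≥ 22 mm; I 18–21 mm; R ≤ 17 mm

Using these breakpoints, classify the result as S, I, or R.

Daptomycin 22 mm: ≥ 22 mm → Susceptible

S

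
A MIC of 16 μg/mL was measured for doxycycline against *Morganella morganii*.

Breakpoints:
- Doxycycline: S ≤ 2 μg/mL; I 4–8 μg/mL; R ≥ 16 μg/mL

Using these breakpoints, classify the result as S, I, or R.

Resistant

Doxycycline (16 μg/mL) ≥ 16 μg/mL → resistant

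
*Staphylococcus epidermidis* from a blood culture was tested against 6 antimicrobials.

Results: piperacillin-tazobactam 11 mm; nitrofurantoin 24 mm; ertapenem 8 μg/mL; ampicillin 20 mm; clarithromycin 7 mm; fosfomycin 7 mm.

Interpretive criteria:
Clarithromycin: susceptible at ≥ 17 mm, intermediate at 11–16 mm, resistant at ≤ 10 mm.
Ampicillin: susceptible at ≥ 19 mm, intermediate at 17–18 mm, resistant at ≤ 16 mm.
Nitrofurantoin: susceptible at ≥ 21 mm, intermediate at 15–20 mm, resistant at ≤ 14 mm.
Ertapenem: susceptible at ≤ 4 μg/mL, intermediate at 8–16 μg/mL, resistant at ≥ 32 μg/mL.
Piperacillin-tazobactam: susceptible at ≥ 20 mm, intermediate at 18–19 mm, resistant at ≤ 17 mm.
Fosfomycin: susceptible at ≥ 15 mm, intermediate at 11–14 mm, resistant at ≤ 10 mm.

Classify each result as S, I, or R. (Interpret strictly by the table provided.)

R, S, I, S, R, R

Piperacillin-tazobactam: 11 mm is ≤ 17 mm ⇒ Resistant
Nitrofurantoin 24 mm: ≥ 21 mm — susceptible
Ertapenem (8 μg/mL) in 8–16 μg/mL ⇒ intermediate
Ampicillin (20 mm) ≥ 19 mm ⇒ Susceptible
Clarithromycin: 7 mm is ≤ 10 mm ⇒ resistant
Fosfomycin 7 mm: ≤ 10 mm → resistant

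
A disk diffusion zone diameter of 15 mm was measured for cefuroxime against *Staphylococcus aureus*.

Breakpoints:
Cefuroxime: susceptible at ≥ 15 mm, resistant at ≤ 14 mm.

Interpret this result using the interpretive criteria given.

S

Cefuroxime: 15 mm is ≥ 15 mm — Susceptible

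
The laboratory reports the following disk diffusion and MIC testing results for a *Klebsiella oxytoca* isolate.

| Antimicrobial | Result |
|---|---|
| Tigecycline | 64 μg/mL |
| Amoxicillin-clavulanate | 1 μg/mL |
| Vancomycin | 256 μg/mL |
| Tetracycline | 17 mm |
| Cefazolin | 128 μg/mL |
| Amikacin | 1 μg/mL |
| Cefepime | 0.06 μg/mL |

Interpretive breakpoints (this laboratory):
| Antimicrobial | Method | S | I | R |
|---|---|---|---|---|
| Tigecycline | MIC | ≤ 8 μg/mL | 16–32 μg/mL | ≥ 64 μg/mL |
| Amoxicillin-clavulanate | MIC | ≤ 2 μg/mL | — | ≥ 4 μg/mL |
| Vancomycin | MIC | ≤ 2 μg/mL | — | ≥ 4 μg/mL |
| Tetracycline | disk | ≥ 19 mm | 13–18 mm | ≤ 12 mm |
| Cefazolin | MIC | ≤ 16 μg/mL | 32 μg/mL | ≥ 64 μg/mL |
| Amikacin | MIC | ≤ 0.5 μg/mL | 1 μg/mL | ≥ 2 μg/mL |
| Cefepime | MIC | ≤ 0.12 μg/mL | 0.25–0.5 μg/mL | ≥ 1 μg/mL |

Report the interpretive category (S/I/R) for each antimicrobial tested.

Tigecycline 64 μg/mL: ≥ 64 μg/mL ⇒ resistant
Amoxicillin-clavulanate: 1 μg/mL is ≤ 2 μg/mL — S
Vancomycin: 256 μg/mL is ≥ 4 μg/mL → R
Tetracycline: 17 mm is in 13–18 mm — intermediate
Cefazolin: 128 μg/mL is ≥ 64 μg/mL ⇒ resistant
Amikacin: 1 μg/mL is = 1 μg/mL — I
Cefepime (0.06 μg/mL) ≤ 0.12 μg/mL → susceptible

R, S, R, I, R, I, S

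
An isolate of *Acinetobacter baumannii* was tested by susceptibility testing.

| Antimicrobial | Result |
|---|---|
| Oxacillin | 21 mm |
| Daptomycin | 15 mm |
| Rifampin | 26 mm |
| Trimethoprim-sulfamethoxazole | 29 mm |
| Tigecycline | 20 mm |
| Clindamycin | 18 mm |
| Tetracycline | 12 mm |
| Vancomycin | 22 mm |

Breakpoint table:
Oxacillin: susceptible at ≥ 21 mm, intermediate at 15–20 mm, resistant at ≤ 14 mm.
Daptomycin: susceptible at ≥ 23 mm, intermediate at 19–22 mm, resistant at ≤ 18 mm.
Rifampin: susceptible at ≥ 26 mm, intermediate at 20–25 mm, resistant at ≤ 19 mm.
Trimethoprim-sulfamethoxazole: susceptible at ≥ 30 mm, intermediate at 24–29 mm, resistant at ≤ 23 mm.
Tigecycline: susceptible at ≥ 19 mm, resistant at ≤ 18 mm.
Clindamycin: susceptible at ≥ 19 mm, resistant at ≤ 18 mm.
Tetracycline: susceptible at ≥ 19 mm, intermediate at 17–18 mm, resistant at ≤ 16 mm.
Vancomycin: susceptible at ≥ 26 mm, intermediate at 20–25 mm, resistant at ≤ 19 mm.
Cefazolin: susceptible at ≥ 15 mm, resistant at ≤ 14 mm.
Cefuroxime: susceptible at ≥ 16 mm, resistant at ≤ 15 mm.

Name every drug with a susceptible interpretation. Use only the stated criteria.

oxacillin, rifampin, tigecycline

Oxacillin: 21 mm is ≥ 21 mm → S
Daptomycin (15 mm) ≤ 18 mm → Resistant
Rifampin 26 mm: ≥ 26 mm — S
Trimethoprim-sulfamethoxazole 29 mm: in 24–29 mm — intermediate
Tigecycline 20 mm: ≥ 19 mm — Susceptible
Clindamycin 18 mm: ≤ 18 mm ⇒ R
Tetracycline: 12 mm is ≤ 16 mm ⇒ resistant
Vancomycin: 22 mm is in 20–25 mm ⇒ I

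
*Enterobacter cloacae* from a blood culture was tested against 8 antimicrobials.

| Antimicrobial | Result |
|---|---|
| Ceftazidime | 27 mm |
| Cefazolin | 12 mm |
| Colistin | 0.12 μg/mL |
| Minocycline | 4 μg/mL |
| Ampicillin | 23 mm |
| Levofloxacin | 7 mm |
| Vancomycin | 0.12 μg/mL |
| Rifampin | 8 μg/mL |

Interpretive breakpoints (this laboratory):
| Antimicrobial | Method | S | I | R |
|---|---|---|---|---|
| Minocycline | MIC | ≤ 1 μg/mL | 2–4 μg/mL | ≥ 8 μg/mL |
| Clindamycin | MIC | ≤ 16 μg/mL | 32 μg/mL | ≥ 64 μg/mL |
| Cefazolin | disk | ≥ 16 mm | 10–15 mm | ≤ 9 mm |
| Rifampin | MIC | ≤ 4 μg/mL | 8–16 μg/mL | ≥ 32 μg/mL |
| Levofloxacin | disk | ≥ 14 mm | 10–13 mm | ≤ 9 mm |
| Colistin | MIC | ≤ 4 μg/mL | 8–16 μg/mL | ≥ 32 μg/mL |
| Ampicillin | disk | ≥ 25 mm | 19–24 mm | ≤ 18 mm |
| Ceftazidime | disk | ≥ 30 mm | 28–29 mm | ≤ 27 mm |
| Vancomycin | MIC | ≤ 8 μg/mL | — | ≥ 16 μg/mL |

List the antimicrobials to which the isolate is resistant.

ceftazidime, levofloxacin

Ceftazidime (27 mm) ≤ 27 mm ⇒ resistant
Cefazolin 12 mm: in 10–15 mm — intermediate
Colistin (0.12 μg/mL) ≤ 4 μg/mL → susceptible
Minocycline: 4 μg/mL is in 2–4 μg/mL ⇒ I
Ampicillin 23 mm: in 19–24 mm → I
Levofloxacin 7 mm: ≤ 9 mm → R
Vancomycin (0.12 μg/mL) ≤ 8 μg/mL → Susceptible
Rifampin 8 μg/mL: in 8–16 μg/mL → intermediate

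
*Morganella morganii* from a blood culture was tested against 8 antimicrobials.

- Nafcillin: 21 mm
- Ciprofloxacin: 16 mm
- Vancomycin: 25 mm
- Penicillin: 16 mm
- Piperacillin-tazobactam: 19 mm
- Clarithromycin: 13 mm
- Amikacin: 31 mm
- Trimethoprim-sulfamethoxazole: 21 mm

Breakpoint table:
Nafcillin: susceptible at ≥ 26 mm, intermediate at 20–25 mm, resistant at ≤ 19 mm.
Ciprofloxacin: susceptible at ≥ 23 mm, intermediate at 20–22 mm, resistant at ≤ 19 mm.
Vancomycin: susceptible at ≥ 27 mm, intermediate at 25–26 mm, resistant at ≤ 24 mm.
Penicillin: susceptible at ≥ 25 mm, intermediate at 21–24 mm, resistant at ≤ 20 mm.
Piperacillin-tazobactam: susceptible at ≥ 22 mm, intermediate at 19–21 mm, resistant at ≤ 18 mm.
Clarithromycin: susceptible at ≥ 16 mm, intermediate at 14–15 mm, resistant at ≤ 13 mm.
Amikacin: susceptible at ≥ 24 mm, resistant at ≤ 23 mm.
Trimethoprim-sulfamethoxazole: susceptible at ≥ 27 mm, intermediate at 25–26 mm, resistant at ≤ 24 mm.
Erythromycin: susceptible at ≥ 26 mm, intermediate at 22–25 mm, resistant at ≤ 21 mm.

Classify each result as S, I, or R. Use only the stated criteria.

I, R, I, R, I, R, S, R

Nafcillin 21 mm: in 20–25 mm — Intermediate
Ciprofloxacin 16 mm: ≤ 19 mm → Resistant
Vancomycin (25 mm) in 25–26 mm → intermediate
Penicillin: 16 mm is ≤ 20 mm → R
Piperacillin-tazobactam (19 mm) in 19–21 mm ⇒ intermediate
Clarithromycin (13 mm) ≤ 13 mm ⇒ R
Amikacin: 31 mm is ≥ 24 mm ⇒ S
Trimethoprim-sulfamethoxazole: 21 mm is ≤ 24 mm ⇒ resistant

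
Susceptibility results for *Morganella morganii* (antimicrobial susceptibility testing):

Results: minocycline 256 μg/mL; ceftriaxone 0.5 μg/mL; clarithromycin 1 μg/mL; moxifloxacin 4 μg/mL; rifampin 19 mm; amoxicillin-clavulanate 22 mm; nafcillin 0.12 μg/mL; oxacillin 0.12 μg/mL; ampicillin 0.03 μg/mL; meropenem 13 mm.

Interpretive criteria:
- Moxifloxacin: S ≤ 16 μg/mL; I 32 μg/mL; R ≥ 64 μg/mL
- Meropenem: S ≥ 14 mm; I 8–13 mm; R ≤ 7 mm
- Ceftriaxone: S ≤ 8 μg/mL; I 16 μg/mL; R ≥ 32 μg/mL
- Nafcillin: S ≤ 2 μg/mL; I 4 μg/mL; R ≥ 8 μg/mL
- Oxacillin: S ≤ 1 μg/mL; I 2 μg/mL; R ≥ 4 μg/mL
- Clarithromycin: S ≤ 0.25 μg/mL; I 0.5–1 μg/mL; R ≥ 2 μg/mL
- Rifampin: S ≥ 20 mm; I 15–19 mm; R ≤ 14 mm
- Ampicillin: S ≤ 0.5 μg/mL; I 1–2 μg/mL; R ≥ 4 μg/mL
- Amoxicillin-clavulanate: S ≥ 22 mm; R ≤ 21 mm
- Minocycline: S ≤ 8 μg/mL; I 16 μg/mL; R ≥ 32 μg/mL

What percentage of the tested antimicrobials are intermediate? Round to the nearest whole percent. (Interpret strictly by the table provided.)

30%

Minocycline: 256 μg/mL is ≥ 32 μg/mL ⇒ Resistant
Ceftriaxone: 0.5 μg/mL is ≤ 8 μg/mL — Susceptible
Clarithromycin (1 μg/mL) in 0.5–1 μg/mL → Intermediate
Moxifloxacin: 4 μg/mL is ≤ 16 μg/mL ⇒ S
Rifampin 19 mm: in 15–19 mm ⇒ Intermediate
Amoxicillin-clavulanate (22 mm) ≥ 22 mm → Susceptible
Nafcillin 0.12 μg/mL: ≤ 2 μg/mL → susceptible
Oxacillin 0.12 μg/mL: ≤ 1 μg/mL → susceptible
Ampicillin (0.03 μg/mL) ≤ 0.5 μg/mL ⇒ susceptible
Meropenem 13 mm: in 8–13 mm → I
Intermediate: 3/10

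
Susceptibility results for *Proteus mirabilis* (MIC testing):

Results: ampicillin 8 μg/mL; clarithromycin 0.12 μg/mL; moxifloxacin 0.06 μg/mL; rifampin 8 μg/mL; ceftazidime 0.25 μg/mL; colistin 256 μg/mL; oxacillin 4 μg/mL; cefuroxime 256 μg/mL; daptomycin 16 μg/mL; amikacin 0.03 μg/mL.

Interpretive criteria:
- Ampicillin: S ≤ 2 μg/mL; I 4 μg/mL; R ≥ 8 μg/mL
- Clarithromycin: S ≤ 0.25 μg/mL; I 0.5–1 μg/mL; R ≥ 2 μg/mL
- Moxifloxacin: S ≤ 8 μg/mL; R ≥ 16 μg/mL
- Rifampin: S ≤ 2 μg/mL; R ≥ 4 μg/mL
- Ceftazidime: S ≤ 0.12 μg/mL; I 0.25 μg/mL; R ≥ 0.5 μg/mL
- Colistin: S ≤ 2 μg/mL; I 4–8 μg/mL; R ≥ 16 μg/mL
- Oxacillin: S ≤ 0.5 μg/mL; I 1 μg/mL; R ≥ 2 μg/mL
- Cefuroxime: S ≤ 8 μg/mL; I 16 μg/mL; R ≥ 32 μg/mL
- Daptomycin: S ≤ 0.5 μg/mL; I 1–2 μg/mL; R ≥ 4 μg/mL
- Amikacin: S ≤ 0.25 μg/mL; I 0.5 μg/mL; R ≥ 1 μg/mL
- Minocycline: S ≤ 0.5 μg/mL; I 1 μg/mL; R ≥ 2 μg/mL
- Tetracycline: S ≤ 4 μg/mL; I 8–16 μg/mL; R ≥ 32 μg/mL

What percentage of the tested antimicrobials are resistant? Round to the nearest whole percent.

60%

Ampicillin (8 μg/mL) ≥ 8 μg/mL → resistant
Clarithromycin: 0.12 μg/mL is ≤ 0.25 μg/mL — S
Moxifloxacin: 0.06 μg/mL is ≤ 8 μg/mL ⇒ S
Rifampin: 8 μg/mL is ≥ 4 μg/mL — Resistant
Ceftazidime (0.25 μg/mL) = 0.25 μg/mL → intermediate
Colistin 256 μg/mL: ≥ 16 μg/mL → Resistant
Oxacillin: 4 μg/mL is ≥ 2 μg/mL → resistant
Cefuroxime (256 μg/mL) ≥ 32 μg/mL — R
Daptomycin (16 μg/mL) ≥ 4 μg/mL — Resistant
Amikacin: 0.03 μg/mL is ≤ 0.25 μg/mL → Susceptible
Resistant: 6/10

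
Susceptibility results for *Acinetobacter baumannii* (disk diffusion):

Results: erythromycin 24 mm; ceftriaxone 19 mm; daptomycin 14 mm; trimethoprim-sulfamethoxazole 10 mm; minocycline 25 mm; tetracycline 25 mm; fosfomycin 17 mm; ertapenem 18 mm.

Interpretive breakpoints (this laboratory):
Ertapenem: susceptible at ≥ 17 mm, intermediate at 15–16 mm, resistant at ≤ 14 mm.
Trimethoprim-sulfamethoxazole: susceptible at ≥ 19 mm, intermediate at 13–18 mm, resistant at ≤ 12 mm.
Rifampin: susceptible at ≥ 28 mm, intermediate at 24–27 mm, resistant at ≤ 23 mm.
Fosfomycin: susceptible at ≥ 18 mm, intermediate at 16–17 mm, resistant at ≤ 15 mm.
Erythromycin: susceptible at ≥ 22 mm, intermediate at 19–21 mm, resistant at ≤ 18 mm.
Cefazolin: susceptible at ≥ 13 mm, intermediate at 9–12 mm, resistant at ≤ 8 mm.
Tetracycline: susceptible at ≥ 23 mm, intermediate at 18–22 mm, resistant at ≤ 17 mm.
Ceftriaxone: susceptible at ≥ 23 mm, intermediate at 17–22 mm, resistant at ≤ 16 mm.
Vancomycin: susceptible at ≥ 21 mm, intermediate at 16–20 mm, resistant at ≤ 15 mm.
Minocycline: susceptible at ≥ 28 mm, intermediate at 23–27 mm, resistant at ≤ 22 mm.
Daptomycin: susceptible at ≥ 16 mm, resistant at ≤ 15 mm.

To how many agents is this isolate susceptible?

Erythromycin (24 mm) ≥ 22 mm → susceptible
Ceftriaxone: 19 mm is in 17–22 mm → Intermediate
Daptomycin 14 mm: ≤ 15 mm ⇒ resistant
Trimethoprim-sulfamethoxazole 10 mm: ≤ 12 mm ⇒ Resistant
Minocycline (25 mm) in 23–27 mm — I
Tetracycline (25 mm) ≥ 23 mm → susceptible
Fosfomycin (17 mm) in 16–17 mm → intermediate
Ertapenem 18 mm: ≥ 17 mm ⇒ S
Susceptible: 3

3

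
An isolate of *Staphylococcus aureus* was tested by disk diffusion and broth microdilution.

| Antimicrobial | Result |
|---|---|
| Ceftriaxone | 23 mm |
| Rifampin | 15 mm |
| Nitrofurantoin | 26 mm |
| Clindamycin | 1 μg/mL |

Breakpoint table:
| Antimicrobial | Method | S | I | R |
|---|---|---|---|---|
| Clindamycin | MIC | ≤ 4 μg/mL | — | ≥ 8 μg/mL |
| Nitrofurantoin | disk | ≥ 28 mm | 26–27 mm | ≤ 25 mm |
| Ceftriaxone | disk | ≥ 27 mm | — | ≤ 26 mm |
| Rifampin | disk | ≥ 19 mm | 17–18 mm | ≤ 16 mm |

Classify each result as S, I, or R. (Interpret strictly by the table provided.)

R, R, I, S

Ceftriaxone 23 mm: ≤ 26 mm → Resistant
Rifampin 15 mm: ≤ 16 mm → Resistant
Nitrofurantoin (26 mm) in 26–27 mm ⇒ Intermediate
Clindamycin: 1 μg/mL is ≤ 4 μg/mL ⇒ S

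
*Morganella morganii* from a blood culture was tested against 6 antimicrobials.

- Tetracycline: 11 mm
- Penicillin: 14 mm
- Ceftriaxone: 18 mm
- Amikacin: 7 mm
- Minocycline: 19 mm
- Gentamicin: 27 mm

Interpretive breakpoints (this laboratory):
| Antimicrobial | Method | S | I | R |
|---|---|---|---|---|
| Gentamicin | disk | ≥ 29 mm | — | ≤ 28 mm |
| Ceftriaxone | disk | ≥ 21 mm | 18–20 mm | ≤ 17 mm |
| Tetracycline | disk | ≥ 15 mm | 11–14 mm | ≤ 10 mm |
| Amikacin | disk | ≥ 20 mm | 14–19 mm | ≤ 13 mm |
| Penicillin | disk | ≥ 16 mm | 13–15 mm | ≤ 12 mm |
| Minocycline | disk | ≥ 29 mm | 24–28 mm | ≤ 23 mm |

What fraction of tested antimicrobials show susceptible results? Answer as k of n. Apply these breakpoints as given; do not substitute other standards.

0 of 6

Tetracycline 11 mm: in 11–14 mm → intermediate
Penicillin: 14 mm is in 13–15 mm → intermediate
Ceftriaxone (18 mm) in 18–20 mm → I
Amikacin (7 mm) ≤ 13 mm — R
Minocycline 19 mm: ≤ 23 mm — R
Gentamicin (27 mm) ≤ 28 mm ⇒ R
Susceptible: 0/6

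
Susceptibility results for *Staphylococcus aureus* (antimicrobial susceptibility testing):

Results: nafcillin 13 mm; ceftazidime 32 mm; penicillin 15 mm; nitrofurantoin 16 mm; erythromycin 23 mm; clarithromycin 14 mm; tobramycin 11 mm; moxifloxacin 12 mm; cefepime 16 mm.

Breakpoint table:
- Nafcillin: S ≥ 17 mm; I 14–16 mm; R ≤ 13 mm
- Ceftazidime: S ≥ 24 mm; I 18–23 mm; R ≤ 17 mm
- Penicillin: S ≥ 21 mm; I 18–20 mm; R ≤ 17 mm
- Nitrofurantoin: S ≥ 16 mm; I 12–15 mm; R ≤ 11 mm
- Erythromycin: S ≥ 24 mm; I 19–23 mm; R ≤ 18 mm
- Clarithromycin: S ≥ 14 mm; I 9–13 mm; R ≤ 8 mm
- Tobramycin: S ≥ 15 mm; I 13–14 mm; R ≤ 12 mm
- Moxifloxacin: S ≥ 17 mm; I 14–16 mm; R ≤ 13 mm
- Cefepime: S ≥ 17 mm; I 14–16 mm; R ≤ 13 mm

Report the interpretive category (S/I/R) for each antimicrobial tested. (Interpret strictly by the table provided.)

R, S, R, S, I, S, R, R, I

Nafcillin (13 mm) ≤ 13 mm → resistant
Ceftazidime (32 mm) ≥ 24 mm ⇒ S
Penicillin 15 mm: ≤ 17 mm → R
Nitrofurantoin: 16 mm is ≥ 16 mm ⇒ susceptible
Erythromycin (23 mm) in 19–23 mm ⇒ Intermediate
Clarithromycin: 14 mm is ≥ 14 mm → susceptible
Tobramycin: 11 mm is ≤ 12 mm ⇒ R
Moxifloxacin: 12 mm is ≤ 13 mm → Resistant
Cefepime (16 mm) in 14–16 mm — intermediate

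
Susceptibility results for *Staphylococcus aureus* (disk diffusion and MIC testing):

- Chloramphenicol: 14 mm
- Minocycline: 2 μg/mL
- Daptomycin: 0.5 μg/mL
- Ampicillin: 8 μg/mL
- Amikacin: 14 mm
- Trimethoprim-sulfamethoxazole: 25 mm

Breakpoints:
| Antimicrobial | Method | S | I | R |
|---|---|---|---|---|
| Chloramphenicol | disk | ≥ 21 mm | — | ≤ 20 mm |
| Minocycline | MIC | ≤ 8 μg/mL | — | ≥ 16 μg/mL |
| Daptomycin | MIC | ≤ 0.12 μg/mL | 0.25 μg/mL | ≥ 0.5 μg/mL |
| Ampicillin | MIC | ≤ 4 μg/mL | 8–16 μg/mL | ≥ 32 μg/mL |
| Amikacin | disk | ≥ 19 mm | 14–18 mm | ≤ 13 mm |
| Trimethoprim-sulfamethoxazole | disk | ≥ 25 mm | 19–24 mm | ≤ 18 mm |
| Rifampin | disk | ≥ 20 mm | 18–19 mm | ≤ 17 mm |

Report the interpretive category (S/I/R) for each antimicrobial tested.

Chloramphenicol (14 mm) ≤ 20 mm ⇒ R
Minocycline: 2 μg/mL is ≤ 8 μg/mL — S
Daptomycin (0.5 μg/mL) ≥ 0.5 μg/mL → R
Ampicillin (8 μg/mL) in 8–16 μg/mL ⇒ I
Amikacin: 14 mm is in 14–18 mm ⇒ I
Trimethoprim-sulfamethoxazole (25 mm) ≥ 25 mm — Susceptible

R, S, R, I, I, S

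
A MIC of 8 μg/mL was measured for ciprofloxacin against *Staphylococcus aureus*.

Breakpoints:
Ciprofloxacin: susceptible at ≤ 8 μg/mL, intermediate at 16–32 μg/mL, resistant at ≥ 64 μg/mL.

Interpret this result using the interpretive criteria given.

S

Ciprofloxacin (8 μg/mL) ≤ 8 μg/mL — S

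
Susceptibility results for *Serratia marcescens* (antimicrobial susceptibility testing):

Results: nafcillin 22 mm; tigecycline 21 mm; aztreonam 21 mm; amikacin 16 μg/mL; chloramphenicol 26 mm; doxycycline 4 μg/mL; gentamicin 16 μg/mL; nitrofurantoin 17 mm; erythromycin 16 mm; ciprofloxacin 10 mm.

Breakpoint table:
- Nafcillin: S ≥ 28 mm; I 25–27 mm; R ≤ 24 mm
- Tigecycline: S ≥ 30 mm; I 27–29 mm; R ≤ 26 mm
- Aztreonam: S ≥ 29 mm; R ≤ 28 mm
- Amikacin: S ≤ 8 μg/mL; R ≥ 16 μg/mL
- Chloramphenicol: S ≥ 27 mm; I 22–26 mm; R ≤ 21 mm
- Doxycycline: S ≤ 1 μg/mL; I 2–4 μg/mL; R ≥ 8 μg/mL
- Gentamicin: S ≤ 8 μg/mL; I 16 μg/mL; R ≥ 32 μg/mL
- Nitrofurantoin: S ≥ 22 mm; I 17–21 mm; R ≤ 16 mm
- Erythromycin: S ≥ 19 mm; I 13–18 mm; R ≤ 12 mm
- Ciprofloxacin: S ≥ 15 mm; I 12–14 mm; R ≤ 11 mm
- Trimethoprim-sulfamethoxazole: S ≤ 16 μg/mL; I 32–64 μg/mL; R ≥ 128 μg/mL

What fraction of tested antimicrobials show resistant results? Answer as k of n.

5 of 10

Nafcillin (22 mm) ≤ 24 mm → resistant
Tigecycline: 21 mm is ≤ 26 mm — resistant
Aztreonam: 21 mm is ≤ 28 mm ⇒ R
Amikacin: 16 μg/mL is ≥ 16 μg/mL — Resistant
Chloramphenicol (26 mm) in 22–26 mm ⇒ I
Doxycycline: 4 μg/mL is in 2–4 μg/mL ⇒ I
Gentamicin (16 μg/mL) = 16 μg/mL → intermediate
Nitrofurantoin 17 mm: in 17–21 mm ⇒ intermediate
Erythromycin (16 mm) in 13–18 mm — intermediate
Ciprofloxacin 10 mm: ≤ 11 mm ⇒ Resistant
Resistant: 5/10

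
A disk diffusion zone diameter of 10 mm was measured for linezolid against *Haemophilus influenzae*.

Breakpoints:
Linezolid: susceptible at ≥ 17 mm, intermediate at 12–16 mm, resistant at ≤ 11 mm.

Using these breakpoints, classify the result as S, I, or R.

Linezolid: 10 mm is ≤ 11 mm → Resistant

R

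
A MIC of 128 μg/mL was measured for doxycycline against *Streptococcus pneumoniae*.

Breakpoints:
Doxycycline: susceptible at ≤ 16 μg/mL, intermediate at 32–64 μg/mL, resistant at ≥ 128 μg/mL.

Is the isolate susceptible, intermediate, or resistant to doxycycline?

Doxycycline: 128 μg/mL is ≥ 128 μg/mL ⇒ R

R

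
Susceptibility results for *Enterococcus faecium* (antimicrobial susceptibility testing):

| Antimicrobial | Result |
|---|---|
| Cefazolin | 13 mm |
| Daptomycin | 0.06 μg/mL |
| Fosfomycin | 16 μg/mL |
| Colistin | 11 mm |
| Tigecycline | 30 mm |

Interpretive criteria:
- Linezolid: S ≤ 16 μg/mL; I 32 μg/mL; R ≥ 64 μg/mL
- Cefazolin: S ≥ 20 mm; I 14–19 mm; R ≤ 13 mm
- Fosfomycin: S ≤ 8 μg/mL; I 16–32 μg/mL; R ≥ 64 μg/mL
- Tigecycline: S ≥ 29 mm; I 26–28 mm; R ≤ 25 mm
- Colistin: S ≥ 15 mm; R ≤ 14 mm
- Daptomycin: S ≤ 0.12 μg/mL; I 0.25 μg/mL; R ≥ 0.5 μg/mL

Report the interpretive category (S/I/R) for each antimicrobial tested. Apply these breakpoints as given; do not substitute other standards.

R, S, I, R, S

Cefazolin: 13 mm is ≤ 13 mm → Resistant
Daptomycin 0.06 μg/mL: ≤ 0.12 μg/mL — susceptible
Fosfomycin 16 μg/mL: in 16–32 μg/mL ⇒ I
Colistin: 11 mm is ≤ 14 mm ⇒ Resistant
Tigecycline 30 mm: ≥ 29 mm → S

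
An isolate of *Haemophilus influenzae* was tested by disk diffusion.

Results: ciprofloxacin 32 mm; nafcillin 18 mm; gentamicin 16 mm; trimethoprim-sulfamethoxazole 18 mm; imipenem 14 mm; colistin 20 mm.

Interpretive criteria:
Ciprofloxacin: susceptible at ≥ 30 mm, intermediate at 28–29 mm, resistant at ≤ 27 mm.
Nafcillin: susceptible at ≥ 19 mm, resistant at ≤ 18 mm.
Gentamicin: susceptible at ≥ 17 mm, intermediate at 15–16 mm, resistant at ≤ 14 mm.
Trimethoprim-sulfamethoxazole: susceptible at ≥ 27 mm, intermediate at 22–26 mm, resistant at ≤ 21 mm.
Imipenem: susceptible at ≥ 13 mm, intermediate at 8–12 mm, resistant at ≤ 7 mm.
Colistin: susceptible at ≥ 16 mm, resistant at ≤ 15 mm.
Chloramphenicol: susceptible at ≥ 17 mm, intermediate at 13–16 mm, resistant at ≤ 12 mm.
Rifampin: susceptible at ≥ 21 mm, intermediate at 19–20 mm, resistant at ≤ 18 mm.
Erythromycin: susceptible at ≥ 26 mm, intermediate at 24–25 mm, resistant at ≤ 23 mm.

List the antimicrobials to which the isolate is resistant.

Ciprofloxacin (32 mm) ≥ 30 mm — Susceptible
Nafcillin: 18 mm is ≤ 18 mm — resistant
Gentamicin (16 mm) in 15–16 mm → intermediate
Trimethoprim-sulfamethoxazole: 18 mm is ≤ 21 mm ⇒ resistant
Imipenem: 14 mm is ≥ 13 mm → susceptible
Colistin: 20 mm is ≥ 16 mm ⇒ Susceptible

nafcillin, trimethoprim-sulfamethoxazole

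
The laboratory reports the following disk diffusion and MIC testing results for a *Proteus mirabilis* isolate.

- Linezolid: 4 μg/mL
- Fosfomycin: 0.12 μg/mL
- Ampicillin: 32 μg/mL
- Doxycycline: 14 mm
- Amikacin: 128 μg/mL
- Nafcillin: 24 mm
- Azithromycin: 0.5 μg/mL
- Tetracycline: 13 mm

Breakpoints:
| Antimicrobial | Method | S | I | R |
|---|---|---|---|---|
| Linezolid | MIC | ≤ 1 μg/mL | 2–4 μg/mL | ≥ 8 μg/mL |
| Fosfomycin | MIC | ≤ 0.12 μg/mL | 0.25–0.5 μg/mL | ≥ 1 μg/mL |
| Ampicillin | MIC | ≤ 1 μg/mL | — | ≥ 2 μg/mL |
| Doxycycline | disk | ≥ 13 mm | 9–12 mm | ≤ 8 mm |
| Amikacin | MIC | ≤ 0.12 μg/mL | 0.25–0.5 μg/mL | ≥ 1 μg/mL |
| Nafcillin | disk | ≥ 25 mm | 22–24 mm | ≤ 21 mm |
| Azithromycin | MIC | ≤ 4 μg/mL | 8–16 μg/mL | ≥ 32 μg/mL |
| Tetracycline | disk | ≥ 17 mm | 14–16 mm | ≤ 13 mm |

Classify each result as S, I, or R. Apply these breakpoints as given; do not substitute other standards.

Linezolid: 4 μg/mL is in 2–4 μg/mL → I
Fosfomycin (0.12 μg/mL) ≤ 0.12 μg/mL → Susceptible
Ampicillin 32 μg/mL: ≥ 2 μg/mL ⇒ Resistant
Doxycycline (14 mm) ≥ 13 mm → susceptible
Amikacin (128 μg/mL) ≥ 1 μg/mL → resistant
Nafcillin (24 mm) in 22–24 mm → Intermediate
Azithromycin: 0.5 μg/mL is ≤ 4 μg/mL — S
Tetracycline: 13 mm is ≤ 13 mm ⇒ Resistant

I, S, R, S, R, I, S, R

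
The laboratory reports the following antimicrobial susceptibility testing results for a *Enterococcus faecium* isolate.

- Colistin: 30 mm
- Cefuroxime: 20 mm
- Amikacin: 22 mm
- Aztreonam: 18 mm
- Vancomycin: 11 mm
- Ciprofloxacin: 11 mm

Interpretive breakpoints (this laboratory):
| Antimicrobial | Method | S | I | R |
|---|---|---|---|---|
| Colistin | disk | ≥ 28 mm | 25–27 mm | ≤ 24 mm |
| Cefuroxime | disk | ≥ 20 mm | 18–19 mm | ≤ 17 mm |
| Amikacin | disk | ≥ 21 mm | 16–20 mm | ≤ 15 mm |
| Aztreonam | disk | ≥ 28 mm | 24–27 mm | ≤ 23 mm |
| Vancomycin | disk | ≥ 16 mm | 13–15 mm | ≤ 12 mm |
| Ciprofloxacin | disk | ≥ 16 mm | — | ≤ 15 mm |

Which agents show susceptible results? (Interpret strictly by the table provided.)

colistin, cefuroxime, amikacin

Colistin: 30 mm is ≥ 28 mm ⇒ S
Cefuroxime 20 mm: ≥ 20 mm ⇒ Susceptible
Amikacin: 22 mm is ≥ 21 mm — susceptible
Aztreonam (18 mm) ≤ 23 mm — R
Vancomycin (11 mm) ≤ 12 mm — R
Ciprofloxacin 11 mm: ≤ 15 mm — Resistant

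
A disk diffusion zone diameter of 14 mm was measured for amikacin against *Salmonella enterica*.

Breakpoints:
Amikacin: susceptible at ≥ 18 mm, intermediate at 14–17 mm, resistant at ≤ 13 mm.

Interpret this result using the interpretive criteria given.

Intermediate

Amikacin: 14 mm is in 14–17 mm → Intermediate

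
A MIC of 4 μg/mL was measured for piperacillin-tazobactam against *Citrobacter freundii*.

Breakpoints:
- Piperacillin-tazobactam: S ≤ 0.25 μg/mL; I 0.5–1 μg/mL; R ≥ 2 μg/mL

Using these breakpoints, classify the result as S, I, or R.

Resistant

Piperacillin-tazobactam 4 μg/mL: ≥ 2 μg/mL ⇒ resistant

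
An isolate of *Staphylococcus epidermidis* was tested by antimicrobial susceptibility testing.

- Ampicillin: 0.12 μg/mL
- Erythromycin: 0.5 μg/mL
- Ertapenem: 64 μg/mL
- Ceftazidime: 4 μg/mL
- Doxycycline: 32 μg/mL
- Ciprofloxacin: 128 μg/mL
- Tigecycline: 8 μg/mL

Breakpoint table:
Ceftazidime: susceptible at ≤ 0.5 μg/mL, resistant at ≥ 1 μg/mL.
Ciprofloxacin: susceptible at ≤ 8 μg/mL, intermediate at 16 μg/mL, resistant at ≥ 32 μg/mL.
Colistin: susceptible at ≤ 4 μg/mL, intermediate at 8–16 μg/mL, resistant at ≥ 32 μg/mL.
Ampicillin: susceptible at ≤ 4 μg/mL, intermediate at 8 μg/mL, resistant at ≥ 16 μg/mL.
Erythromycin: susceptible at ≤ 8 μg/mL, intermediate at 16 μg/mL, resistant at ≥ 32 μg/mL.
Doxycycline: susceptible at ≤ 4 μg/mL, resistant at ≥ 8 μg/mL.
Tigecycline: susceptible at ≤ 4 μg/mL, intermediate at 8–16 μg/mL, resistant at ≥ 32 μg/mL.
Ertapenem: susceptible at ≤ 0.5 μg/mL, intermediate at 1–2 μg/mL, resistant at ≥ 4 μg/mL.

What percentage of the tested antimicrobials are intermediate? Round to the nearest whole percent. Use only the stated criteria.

Ampicillin: 0.12 μg/mL is ≤ 4 μg/mL — Susceptible
Erythromycin: 0.5 μg/mL is ≤ 8 μg/mL ⇒ Susceptible
Ertapenem 64 μg/mL: ≥ 4 μg/mL ⇒ Resistant
Ceftazidime: 4 μg/mL is ≥ 1 μg/mL → R
Doxycycline 32 μg/mL: ≥ 8 μg/mL ⇒ Resistant
Ciprofloxacin: 128 μg/mL is ≥ 32 μg/mL — R
Tigecycline (8 μg/mL) in 8–16 μg/mL → Intermediate
Intermediate: 1/7

14%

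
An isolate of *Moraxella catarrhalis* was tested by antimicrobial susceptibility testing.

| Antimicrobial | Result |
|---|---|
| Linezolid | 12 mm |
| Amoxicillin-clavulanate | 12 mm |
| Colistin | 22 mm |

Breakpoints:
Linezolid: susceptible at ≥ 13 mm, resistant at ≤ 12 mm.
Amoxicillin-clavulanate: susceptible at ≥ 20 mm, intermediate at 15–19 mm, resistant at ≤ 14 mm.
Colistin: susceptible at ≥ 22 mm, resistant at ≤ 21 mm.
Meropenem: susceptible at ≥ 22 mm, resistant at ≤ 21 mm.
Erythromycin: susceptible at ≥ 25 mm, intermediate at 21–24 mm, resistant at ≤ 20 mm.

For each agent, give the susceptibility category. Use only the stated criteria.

R, R, S

Linezolid: 12 mm is ≤ 12 mm ⇒ Resistant
Amoxicillin-clavulanate 12 mm: ≤ 14 mm ⇒ R
Colistin 22 mm: ≥ 22 mm → susceptible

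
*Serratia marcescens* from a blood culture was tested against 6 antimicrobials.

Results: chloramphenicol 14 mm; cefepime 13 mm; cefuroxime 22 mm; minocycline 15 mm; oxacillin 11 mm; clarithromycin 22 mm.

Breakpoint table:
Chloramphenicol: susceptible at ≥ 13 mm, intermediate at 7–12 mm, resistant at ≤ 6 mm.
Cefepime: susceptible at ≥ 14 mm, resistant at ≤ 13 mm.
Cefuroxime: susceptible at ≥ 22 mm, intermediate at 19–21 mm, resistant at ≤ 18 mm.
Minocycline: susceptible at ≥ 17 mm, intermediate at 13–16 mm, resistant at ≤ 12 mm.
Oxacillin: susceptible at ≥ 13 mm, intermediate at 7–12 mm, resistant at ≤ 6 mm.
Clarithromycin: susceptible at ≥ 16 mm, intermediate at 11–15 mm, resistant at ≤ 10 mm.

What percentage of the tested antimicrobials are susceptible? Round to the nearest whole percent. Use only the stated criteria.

50%

Chloramphenicol 14 mm: ≥ 13 mm — Susceptible
Cefepime 13 mm: ≤ 13 mm — resistant
Cefuroxime 22 mm: ≥ 22 mm ⇒ susceptible
Minocycline 15 mm: in 13–16 mm → Intermediate
Oxacillin (11 mm) in 7–12 mm — Intermediate
Clarithromycin: 22 mm is ≥ 16 mm — Susceptible
Susceptible: 3/6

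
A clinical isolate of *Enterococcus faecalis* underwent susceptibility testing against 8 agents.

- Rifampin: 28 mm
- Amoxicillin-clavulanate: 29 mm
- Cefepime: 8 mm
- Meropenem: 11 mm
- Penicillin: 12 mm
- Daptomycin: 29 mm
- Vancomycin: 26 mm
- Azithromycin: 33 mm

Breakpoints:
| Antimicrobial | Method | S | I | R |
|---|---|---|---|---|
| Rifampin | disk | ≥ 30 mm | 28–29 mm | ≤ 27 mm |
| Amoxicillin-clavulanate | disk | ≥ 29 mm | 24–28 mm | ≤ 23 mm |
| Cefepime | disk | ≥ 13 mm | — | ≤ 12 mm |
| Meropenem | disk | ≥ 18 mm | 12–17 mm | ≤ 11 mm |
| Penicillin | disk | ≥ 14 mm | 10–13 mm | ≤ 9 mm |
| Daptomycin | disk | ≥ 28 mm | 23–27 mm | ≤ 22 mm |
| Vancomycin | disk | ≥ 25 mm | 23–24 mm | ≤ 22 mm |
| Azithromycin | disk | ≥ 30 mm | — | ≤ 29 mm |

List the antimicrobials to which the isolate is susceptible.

amoxicillin-clavulanate, daptomycin, vancomycin, azithromycin

Rifampin 28 mm: in 28–29 mm ⇒ intermediate
Amoxicillin-clavulanate 29 mm: ≥ 29 mm ⇒ S
Cefepime (8 mm) ≤ 12 mm ⇒ Resistant
Meropenem (11 mm) ≤ 11 mm ⇒ resistant
Penicillin 12 mm: in 10–13 mm → Intermediate
Daptomycin (29 mm) ≥ 28 mm → Susceptible
Vancomycin (26 mm) ≥ 25 mm — S
Azithromycin: 33 mm is ≥ 30 mm → susceptible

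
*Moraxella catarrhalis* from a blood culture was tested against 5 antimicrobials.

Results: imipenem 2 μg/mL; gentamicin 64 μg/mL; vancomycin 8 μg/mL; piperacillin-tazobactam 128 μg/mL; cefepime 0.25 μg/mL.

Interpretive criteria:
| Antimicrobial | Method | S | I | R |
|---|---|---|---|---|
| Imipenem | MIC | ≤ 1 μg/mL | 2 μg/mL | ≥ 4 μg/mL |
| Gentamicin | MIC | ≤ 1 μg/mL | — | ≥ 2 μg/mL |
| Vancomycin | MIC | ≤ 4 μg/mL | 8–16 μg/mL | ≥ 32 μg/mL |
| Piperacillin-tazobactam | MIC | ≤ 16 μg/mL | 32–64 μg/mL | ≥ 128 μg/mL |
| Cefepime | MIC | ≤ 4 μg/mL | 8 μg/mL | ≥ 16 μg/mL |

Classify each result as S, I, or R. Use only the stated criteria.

I, R, I, R, S

Imipenem: 2 μg/mL is = 2 μg/mL ⇒ Intermediate
Gentamicin (64 μg/mL) ≥ 2 μg/mL — resistant
Vancomycin 8 μg/mL: in 8–16 μg/mL ⇒ I
Piperacillin-tazobactam 128 μg/mL: ≥ 128 μg/mL — resistant
Cefepime 0.25 μg/mL: ≤ 4 μg/mL → Susceptible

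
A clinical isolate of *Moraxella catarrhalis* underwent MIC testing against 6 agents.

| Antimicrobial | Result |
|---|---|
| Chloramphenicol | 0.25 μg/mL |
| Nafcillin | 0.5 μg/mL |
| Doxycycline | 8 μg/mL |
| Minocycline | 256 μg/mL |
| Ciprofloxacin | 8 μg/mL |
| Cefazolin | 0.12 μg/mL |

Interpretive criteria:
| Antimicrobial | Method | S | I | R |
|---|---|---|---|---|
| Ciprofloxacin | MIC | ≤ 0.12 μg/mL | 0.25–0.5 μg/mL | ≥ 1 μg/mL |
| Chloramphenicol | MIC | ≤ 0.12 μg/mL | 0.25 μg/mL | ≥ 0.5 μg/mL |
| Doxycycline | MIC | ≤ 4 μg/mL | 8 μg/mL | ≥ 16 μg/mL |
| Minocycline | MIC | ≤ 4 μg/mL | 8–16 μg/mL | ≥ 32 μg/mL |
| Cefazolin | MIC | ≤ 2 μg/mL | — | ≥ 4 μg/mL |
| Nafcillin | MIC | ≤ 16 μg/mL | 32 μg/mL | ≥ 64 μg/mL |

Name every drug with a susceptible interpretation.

Chloramphenicol 0.25 μg/mL: = 0.25 μg/mL ⇒ Intermediate
Nafcillin (0.5 μg/mL) ≤ 16 μg/mL ⇒ susceptible
Doxycycline: 8 μg/mL is = 8 μg/mL ⇒ Intermediate
Minocycline (256 μg/mL) ≥ 32 μg/mL → resistant
Ciprofloxacin (8 μg/mL) ≥ 1 μg/mL → Resistant
Cefazolin (0.12 μg/mL) ≤ 2 μg/mL — susceptible

nafcillin, cefazolin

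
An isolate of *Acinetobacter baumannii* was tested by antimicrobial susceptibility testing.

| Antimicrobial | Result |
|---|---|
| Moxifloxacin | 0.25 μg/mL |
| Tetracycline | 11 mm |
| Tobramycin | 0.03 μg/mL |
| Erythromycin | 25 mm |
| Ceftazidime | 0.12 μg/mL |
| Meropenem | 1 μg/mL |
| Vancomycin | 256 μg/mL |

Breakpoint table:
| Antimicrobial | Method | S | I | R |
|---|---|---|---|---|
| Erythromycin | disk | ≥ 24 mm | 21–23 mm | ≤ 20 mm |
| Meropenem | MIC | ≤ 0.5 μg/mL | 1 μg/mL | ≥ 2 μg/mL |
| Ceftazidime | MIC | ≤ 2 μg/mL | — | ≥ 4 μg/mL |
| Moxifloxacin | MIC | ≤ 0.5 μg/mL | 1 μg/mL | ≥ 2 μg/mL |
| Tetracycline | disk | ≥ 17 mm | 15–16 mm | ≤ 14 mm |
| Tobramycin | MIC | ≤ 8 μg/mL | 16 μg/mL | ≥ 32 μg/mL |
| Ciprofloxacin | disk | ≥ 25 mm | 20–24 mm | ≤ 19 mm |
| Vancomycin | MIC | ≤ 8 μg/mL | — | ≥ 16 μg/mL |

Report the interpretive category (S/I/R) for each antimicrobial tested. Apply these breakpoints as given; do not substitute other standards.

Moxifloxacin 0.25 μg/mL: ≤ 0.5 μg/mL — Susceptible
Tetracycline: 11 mm is ≤ 14 mm — Resistant
Tobramycin (0.03 μg/mL) ≤ 8 μg/mL ⇒ susceptible
Erythromycin: 25 mm is ≥ 24 mm — Susceptible
Ceftazidime 0.12 μg/mL: ≤ 2 μg/mL ⇒ S
Meropenem (1 μg/mL) = 1 μg/mL → Intermediate
Vancomycin: 256 μg/mL is ≥ 16 μg/mL → R

S, R, S, S, S, I, R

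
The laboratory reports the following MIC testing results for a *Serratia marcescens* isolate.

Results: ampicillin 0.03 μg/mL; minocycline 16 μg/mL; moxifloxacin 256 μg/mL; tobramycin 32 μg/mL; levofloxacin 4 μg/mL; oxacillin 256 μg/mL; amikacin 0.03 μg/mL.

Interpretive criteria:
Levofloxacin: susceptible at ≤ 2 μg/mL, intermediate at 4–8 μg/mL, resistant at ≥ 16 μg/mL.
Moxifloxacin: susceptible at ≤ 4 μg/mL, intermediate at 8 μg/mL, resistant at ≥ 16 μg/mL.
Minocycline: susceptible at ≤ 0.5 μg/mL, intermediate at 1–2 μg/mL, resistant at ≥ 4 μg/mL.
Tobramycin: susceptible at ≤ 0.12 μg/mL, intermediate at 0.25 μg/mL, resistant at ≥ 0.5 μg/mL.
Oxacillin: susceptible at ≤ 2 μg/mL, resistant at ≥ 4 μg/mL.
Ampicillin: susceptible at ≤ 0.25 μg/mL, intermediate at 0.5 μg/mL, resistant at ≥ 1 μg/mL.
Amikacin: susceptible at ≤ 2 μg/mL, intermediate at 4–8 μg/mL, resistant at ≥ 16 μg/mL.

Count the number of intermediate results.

Ampicillin: 0.03 μg/mL is ≤ 0.25 μg/mL — S
Minocycline: 16 μg/mL is ≥ 4 μg/mL → Resistant
Moxifloxacin 256 μg/mL: ≥ 16 μg/mL — R
Tobramycin 32 μg/mL: ≥ 0.5 μg/mL → R
Levofloxacin: 4 μg/mL is in 4–8 μg/mL → intermediate
Oxacillin (256 μg/mL) ≥ 4 μg/mL → R
Amikacin: 0.03 μg/mL is ≤ 2 μg/mL ⇒ susceptible
Intermediate: 1

1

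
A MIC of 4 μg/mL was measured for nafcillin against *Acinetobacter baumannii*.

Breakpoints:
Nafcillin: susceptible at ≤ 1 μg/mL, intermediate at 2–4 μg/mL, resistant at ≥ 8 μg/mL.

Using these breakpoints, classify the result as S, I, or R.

I

Nafcillin (4 μg/mL) in 2–4 μg/mL ⇒ intermediate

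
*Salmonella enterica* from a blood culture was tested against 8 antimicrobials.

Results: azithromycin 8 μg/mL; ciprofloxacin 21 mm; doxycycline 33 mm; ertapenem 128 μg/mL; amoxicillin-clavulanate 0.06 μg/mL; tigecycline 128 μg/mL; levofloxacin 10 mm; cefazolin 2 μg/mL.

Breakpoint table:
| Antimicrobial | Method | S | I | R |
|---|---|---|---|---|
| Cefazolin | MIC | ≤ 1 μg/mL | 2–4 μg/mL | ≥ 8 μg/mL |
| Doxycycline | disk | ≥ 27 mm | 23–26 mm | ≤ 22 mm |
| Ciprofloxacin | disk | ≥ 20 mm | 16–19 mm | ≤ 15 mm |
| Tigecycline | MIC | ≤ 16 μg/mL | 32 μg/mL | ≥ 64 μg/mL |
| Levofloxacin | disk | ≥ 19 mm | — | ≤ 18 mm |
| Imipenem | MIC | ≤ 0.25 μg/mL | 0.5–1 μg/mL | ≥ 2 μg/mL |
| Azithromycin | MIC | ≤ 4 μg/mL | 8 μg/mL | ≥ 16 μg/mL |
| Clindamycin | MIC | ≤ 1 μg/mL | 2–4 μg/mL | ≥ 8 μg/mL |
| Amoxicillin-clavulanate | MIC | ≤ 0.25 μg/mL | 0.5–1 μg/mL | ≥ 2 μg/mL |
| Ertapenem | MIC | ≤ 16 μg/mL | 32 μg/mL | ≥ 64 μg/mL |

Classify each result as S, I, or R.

Azithromycin (8 μg/mL) = 8 μg/mL ⇒ intermediate
Ciprofloxacin 21 mm: ≥ 20 mm → Susceptible
Doxycycline (33 mm) ≥ 27 mm — susceptible
Ertapenem (128 μg/mL) ≥ 64 μg/mL → resistant
Amoxicillin-clavulanate (0.06 μg/mL) ≤ 0.25 μg/mL → Susceptible
Tigecycline (128 μg/mL) ≥ 64 μg/mL — R
Levofloxacin 10 mm: ≤ 18 mm — R
Cefazolin 2 μg/mL: in 2–4 μg/mL ⇒ Intermediate

I, S, S, R, S, R, R, I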